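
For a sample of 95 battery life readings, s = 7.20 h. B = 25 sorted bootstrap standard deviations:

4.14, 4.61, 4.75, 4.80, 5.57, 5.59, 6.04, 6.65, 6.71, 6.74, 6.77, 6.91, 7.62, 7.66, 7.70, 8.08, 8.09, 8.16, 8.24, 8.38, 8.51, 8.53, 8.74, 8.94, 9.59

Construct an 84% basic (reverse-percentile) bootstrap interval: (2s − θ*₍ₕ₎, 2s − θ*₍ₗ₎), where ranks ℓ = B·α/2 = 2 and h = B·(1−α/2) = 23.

Percentile endpoints at ranks 2 and 23: θ*₍2₎ = 4.61, θ*₍23₎ = 8.74.
Basic interval reflects these around s:
  lower = 2 × 7.20 − 8.74 = 5.66
  upper = 2 × 7.20 − 4.61 = 9.79

(5.66, 9.79)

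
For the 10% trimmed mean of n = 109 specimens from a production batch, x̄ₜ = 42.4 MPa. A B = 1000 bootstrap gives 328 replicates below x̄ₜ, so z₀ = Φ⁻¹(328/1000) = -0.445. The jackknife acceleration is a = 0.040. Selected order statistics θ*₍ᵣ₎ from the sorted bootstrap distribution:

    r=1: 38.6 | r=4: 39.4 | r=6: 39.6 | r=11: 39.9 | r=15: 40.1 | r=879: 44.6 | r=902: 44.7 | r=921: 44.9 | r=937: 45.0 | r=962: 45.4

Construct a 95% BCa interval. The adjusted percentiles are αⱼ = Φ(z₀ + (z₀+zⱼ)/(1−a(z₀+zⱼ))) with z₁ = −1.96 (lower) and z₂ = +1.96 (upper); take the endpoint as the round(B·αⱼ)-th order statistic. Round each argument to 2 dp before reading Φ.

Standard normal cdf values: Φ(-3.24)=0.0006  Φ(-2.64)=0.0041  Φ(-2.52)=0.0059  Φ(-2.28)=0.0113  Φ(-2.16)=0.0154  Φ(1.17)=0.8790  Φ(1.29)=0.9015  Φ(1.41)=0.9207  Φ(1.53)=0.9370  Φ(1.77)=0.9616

Lower: z₀ + z₁ = -0.445 + (-1.960) = -2.405; 1 − a(z₀+z₁) = 1 − (0.040)(-2.405) = 1.0962; argument = -0.445 + (-2.405)/1.0962 = -2.6389 → -2.64.
α₁ = Φ(-2.64) = 0.0041; rank = round(1000 × 0.0041) = 4; θ*₍4₎ = 39.4.
Upper: z₀ + z₂ = 1.515; 1 − a(z₀+z₂) = 0.9394; argument = 1.1677 → 1.17; α₂ = 0.8790; rank = 879; θ*₍879₎ = 44.6.

(39.4, 44.6)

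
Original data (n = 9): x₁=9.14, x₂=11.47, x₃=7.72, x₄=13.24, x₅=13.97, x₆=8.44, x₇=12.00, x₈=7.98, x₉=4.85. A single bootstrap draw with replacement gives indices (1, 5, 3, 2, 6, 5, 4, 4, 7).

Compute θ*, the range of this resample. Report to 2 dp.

Resample values: 9.14, 13.97, 7.72, 11.47, 8.44, 13.97, 13.24, 13.24, 12.00.
Range = 13.97 − 7.72 = 6.25

θ* = 6.25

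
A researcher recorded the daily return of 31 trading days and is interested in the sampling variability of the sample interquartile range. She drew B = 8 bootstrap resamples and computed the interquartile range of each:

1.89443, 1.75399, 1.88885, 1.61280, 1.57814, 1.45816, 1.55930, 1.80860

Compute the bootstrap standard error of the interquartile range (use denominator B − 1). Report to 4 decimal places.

Bootstrap SE is the standard deviation of the 8 replicate interquartile ranges.
Mean of replicates: (1.89443 + 1.75399 + 1.88885 + 1.61280 + 1.57814 + 1.45816 + 1.55930 + 1.80860) / 8 = 13.554270 / 8 = 1.694284
Sum of squared deviations: (+0.200146)² + (+0.059706)² + (+0.194566)² + (−0.081484)² + (−0.116144)² + (−0.236124)² + (−0.134984)² + (+0.114316)² = 0.188652
Variance = 0.188652 / 7 = 0.026950
SE* = √0.026950

SE* = 0.1642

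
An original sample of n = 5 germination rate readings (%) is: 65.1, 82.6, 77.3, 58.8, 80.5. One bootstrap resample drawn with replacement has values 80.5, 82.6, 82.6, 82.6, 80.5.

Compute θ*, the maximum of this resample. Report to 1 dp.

Maximum = 82.6

θ* = 82.6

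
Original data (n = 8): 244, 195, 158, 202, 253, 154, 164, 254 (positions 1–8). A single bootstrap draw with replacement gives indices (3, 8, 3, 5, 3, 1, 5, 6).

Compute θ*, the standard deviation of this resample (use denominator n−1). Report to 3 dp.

θ* = 50.356

Resample values: 158, 254, 158, 253, 158, 244, 253, 154.
Mean = 204.0000; sum of squared deviations = 17750.0000
s² = 17750.0000 / 7 = 2535.7143
s = √2535.7143 = 50.356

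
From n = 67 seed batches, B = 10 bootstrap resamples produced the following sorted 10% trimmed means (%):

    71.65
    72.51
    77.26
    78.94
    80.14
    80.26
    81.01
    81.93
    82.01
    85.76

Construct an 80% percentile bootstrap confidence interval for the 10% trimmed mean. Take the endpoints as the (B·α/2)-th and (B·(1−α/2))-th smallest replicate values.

α = 0.20; lower rank = 10 × 0.100 = 1; upper rank = 10 × 0.900 = 9.
The 1st smallest replicate is 71.65; the 9th is 82.01.

(71.65, 82.01)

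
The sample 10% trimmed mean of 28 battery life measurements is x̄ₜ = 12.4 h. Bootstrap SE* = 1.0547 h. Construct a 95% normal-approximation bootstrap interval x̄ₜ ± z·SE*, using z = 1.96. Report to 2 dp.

(10.33, 14.47)

Margin = 1.96 × 1.0547 = 2.067
Interval: 12.4 ± 2.067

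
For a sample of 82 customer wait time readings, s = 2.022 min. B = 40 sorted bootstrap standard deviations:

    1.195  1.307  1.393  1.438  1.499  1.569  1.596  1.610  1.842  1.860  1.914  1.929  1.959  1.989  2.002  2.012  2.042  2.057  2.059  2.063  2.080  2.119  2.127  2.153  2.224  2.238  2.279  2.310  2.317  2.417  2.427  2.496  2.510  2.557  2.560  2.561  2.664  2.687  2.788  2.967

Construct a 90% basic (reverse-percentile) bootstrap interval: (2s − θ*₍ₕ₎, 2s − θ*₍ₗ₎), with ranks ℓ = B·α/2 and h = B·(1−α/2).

(1.357, 2.737)

Percentile endpoints at ranks 2 and 38: θ*₍2₎ = 1.307, θ*₍38₎ = 2.687.
Basic interval reflects these around s:
  lower = 2 × 2.022 − 2.687 = 1.357
  upper = 2 × 2.022 − 1.307 = 2.737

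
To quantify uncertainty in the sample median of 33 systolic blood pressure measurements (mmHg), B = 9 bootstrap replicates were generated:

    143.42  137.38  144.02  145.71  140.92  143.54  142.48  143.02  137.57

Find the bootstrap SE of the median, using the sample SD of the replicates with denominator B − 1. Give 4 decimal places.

SE* = 2.8644

Bootstrap SE is the standard deviation of the 9 replicate medians.
Mean of replicates: (143.42 + 137.38 + 144.02 + 145.71 + 140.92 + 143.54 + 142.48 + 143.02 + 137.57) / 9 = 1278.06000 / 9 = 142.00667
Sum of squared deviations: (+1.41333)² + (−4.62667)² + (+2.01333)² + (+3.70333)² + (−1.08667)² + (+1.53333)² + (+0.47333)² + (+1.01333)² + (−4.43667)² = 65.63860
Variance = 65.63860 / 8 = 8.20483
SE* = √8.20483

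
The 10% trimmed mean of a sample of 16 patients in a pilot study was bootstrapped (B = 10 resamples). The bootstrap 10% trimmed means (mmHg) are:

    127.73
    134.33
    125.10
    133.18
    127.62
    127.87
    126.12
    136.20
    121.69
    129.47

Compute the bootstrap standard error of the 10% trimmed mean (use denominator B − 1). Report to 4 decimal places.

Bootstrap SE is the standard deviation of the 10 replicate 10% trimmed means.
Mean of replicates: (127.73 + 134.33 + 125.10 + 133.18 + 127.62 + 127.87 + 126.12 + 136.20 + 121.69 + 129.47) / 10 = 1289.31000 / 10 = 128.93100
Sum of squared deviations: (−1.20100)² + (+5.39900)² + (−3.83100)² + (+4.24900)² + (−1.31100)² + (−1.06100)² + (−2.81100)² + (+7.26900)² + (−7.24100)² + (+0.53900)² = 179.62929
Variance = 179.62929 / 9 = 19.95881
SE* = √19.95881

SE* = 4.4675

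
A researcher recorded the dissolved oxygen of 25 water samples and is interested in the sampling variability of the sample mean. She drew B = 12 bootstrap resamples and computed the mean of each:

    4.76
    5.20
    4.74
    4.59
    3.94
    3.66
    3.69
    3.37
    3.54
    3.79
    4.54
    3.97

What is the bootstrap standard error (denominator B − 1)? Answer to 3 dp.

SE* = 0.588

Bootstrap SE is the standard deviation of the 12 replicate means.
Mean of replicates: (4.76 + 5.20 + 4.74 + 4.59 + 3.94 + 3.66 + 3.69 + 3.37 + 3.54 + 3.79 + 4.54 + 3.97) / 12 = 49.7900 / 12 = 4.1492
Sum of squared deviations: (+0.6108)² + (+1.0508)² + (+0.5908)² + (+0.4408)² + (−0.2092)² + (−0.4892)² + (−0.4592)² + (−0.7792)² + (−0.6092)² + (−0.3592)² + (+0.3908)² + (−0.1792)² = 3.8067
Variance = 3.8067 / 11 = 0.3461
SE* = √0.3461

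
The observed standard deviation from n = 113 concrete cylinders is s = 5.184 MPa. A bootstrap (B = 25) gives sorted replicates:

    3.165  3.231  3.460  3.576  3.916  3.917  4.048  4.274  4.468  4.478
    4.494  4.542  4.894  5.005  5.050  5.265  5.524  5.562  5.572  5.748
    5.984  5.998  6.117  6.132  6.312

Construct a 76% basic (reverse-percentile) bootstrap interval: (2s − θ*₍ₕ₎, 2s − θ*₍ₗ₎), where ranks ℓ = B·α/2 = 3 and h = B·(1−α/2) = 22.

Percentile endpoints at ranks 3 and 22: θ*₍3₎ = 3.460, θ*₍22₎ = 5.998.
Basic interval reflects these around s:
  lower = 2 × 5.184 − 5.998 = 4.370
  upper = 2 × 5.184 − 3.460 = 6.908

(4.370, 6.908)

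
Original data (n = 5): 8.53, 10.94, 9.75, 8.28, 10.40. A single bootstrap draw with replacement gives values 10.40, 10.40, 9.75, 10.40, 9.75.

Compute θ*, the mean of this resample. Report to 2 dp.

θ* = 10.14

Mean = (10.40 + 10.40 + 9.75 + 10.40 + 9.75) / 5 = 50.700 / 5 = 10.14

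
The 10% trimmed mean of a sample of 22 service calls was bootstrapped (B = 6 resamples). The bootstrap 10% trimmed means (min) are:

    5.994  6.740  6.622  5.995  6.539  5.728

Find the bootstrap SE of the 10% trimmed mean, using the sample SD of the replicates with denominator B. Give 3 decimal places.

SE* = 0.379

Bootstrap SE is the standard deviation of the 6 replicate 10% trimmed means.
Mean of replicates: (5.994 + 6.740 + 6.622 + 5.995 + 6.539 + 5.728) / 6 = 37.6180 / 6 = 6.2697
Sum of squared deviations: (−0.2757)² + (+0.4703)² + (+0.3523)² + (−0.2747)² + (+0.2693)² + (−0.5417)² = 0.8627
Variance = 0.8627 / 6 = 0.1438
SE* = √0.1438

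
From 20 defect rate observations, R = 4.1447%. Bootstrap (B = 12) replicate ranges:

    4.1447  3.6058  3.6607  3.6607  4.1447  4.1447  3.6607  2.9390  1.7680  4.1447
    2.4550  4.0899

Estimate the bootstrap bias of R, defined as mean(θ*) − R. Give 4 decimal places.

mean(θ*) = (4.1447 + 3.6058 + 3.6607 + 3.6607 + 4.1447 + 4.1447 + 3.6607 + 2.9390 + 1.7680 + 4.1447 + 2.4550 + 4.0899) / 12 = 3.53488
bias = 3.53488 − 4.1447

bias = −0.6098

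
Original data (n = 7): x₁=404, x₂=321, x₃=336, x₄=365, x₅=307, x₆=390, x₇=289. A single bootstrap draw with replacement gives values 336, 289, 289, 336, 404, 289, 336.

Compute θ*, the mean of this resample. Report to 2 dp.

θ* = 325.57

Mean = (336 + 289 + 289 + 336 + 404 + 289 + 336) / 7 = 2279.0 / 7 = 325.57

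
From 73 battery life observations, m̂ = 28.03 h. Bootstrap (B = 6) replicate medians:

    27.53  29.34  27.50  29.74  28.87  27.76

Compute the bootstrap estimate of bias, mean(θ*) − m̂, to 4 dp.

bias = +0.4267

mean(θ*) = (27.53 + 29.34 + 27.50 + 29.74 + 28.87 + 27.76) / 6 = 28.45667
bias = 28.45667 − 28.03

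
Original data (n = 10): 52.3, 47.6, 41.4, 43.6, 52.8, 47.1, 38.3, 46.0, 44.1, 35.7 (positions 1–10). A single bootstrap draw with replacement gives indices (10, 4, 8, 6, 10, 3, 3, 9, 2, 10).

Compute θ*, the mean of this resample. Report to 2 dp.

θ* = 41.83

Resample values: 35.7, 43.6, 46.0, 47.1, 35.7, 41.4, 41.4, 44.1, 47.6, 35.7.
Mean = (35.7 + 43.6 + 46.0 + 47.1 + 35.7 + 41.4 + 41.4 + 44.1 + 47.6 + 35.7) / 10 = 418.30 / 10 = 41.83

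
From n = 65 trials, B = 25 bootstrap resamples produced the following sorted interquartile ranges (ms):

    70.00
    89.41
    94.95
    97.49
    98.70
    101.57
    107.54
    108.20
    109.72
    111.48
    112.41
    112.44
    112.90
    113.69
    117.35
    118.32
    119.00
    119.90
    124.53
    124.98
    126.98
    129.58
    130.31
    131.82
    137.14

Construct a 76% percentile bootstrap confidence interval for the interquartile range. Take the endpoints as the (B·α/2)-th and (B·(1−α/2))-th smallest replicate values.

(94.95, 129.58)

α = 0.24; lower rank = 25 × 0.120 = 3; upper rank = 25 × 0.880 = 22.
The 3rd smallest replicate is 94.95; the 22nd is 129.58.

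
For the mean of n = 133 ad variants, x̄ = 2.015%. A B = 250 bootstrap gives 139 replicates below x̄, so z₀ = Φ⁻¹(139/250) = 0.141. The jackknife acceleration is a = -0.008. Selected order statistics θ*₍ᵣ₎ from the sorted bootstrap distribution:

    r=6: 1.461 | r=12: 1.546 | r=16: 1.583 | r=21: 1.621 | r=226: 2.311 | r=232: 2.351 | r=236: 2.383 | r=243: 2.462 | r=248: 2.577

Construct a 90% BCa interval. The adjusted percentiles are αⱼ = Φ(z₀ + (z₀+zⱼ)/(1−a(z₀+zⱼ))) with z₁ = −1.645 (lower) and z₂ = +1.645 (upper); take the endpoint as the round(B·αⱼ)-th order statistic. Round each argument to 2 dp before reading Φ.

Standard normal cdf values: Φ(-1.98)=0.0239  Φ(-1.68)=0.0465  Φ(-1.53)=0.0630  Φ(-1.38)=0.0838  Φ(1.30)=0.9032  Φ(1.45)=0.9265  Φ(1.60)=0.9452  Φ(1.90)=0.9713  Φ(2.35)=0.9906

Lower: z₀ + z₁ = 0.141 + (-1.645) = -1.504; 1 − a(z₀+z₁) = 1 − (-0.008)(-1.504) = 0.9880; argument = 0.141 + (-1.504)/0.9880 = -1.3813 → -1.38.
α₁ = Φ(-1.38) = 0.0838; rank = round(250 × 0.0838) = 21; θ*₍21₎ = 1.621.
Upper: z₀ + z₂ = 1.786; 1 − a(z₀+z₂) = 1.0143; argument = 1.9018 → 1.90; α₂ = 0.9713; rank = 243; θ*₍243₎ = 2.462.

(1.621, 2.462)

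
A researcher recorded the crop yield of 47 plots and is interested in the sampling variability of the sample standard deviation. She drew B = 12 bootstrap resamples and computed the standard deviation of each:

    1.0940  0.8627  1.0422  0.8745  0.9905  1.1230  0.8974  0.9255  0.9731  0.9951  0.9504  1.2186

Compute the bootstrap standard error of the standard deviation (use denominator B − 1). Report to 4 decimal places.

SE* = 0.1076

Bootstrap SE is the standard deviation of the 12 replicate standard deviations.
Mean of replicates: (1.0940 + 0.8627 + 1.0422 + 0.8745 + 0.9905 + 1.1230 + 0.8974 + 0.9255 + 0.9731 + 0.9951 + 0.9504 + 1.2186) / 12 = 11.94700 / 12 = 0.99558
Sum of squared deviations: (+0.09842)² + (−0.13288)² + (+0.04662)² + (−0.12108)² + (−0.00508)² + (+0.12742)² + (−0.09818)² + (−0.07008)² + (−0.02248)² + (−0.00048)² + (−0.04518)² + (+0.22302)² = 0.12727
Variance = 0.12727 / 11 = 0.01157
SE* = √0.01157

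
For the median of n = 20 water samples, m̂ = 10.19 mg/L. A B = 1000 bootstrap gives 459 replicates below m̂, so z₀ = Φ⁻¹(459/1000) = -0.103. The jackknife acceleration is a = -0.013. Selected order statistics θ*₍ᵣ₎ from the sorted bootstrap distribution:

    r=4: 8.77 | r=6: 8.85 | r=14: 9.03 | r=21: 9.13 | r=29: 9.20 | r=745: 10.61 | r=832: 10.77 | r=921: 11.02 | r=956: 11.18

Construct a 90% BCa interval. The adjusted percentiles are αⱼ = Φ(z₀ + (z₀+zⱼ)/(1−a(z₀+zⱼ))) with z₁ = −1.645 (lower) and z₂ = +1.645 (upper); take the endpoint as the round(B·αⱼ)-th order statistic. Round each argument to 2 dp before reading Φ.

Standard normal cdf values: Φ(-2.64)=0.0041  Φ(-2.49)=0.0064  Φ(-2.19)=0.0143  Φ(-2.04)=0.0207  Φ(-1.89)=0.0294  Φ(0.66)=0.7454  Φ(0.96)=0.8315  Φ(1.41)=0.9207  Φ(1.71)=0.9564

(9.20, 11.02)

Lower: z₀ + z₁ = -0.103 + (-1.645) = -1.748; 1 − a(z₀+z₁) = 1 − (-0.013)(-1.748) = 0.9773; argument = -0.103 + (-1.748)/0.9773 = -1.8916 → -1.89.
α₁ = Φ(-1.89) = 0.0294; rank = round(1000 × 0.0294) = 29; θ*₍29₎ = 9.20.
Upper: z₀ + z₂ = 1.542; 1 − a(z₀+z₂) = 1.0200; argument = 1.4087 → 1.41; α₂ = 0.9207; rank = 921; θ*₍921₎ = 11.02.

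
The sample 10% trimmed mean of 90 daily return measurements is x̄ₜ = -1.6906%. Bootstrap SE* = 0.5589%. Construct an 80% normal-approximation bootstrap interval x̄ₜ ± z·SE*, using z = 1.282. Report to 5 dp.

Margin = 1.282 × 0.5589 = 0.716510
Interval: -1.6906 ± 0.716510

(-2.40711, -0.97409)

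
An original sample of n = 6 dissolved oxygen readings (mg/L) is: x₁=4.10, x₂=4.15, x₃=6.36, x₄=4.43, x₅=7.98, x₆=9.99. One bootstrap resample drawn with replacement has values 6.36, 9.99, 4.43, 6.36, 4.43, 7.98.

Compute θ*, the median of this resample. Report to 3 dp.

θ* = 6.360

Sorted: 4.43, 4.43, 6.36, 6.36, 7.98, 9.99
Median = average of the two middle values = 6.360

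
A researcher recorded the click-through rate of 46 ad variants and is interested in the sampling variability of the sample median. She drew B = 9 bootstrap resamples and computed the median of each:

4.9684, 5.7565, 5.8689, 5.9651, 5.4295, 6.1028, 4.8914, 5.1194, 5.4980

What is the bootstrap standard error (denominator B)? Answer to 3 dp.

Bootstrap SE is the standard deviation of the 9 replicate medians.
Mean of replicates: (4.9684 + 5.7565 + 5.8689 + 5.9651 + 5.4295 + 6.1028 + 4.8914 + 5.1194 + 5.4980) / 9 = 49.60000 / 9 = 5.51111
Sum of squared deviations: (−0.54271)² + (+0.24539)² + (+0.35779)² + (+0.45399)² + (−0.08161)² + (+0.59169)² + (−0.61971)² + (−0.39171)² + (−0.01311)² = 1.58328
Variance = 1.58328 / 9 = 0.17592
SE* = √0.17592

SE* = 0.419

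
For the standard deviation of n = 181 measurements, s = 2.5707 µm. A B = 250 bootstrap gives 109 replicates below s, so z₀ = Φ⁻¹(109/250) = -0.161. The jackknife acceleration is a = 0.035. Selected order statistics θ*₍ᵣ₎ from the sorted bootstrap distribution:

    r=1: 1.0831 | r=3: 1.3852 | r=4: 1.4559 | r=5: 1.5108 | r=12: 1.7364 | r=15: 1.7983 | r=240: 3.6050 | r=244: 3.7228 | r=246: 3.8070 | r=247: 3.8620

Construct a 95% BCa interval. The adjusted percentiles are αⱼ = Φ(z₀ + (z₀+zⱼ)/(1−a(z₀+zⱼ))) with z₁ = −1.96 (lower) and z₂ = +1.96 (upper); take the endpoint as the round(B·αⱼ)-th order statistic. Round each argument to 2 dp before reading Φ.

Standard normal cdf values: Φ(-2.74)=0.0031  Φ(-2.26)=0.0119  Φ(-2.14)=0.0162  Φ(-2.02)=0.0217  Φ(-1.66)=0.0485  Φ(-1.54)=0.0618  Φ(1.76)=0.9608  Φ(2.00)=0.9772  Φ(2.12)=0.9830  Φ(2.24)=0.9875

Lower: z₀ + z₁ = -0.161 + (-1.960) = -2.121; 1 − a(z₀+z₁) = 1 − (0.035)(-2.121) = 1.0742; argument = -0.161 + (-2.121)/1.0742 = -2.1354 → -2.14.
α₁ = Φ(-2.14) = 0.0162; rank = round(250 × 0.0162) = 4; θ*₍4₎ = 1.4559.
Upper: z₀ + z₂ = 1.799; 1 − a(z₀+z₂) = 0.9370; argument = 1.7589 → 1.76; α₂ = 0.9608; rank = 240; θ*₍240₎ = 3.6050.

(1.4559, 3.6050)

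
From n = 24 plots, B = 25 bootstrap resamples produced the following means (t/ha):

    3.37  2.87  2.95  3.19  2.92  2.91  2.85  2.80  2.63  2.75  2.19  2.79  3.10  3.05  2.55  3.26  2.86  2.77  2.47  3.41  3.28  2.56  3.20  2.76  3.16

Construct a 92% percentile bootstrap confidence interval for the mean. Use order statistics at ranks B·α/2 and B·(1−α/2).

(2.19, 3.37)

Sorted replicates: 2.19, 2.47, 2.55, 2.56, 2.63, 2.75, 2.76, 2.77, 2.79, 2.80, 2.85, 2.86, 2.87, 2.91, 2.92, 2.95, 3.05, 3.10, 3.16, 3.19, 3.20, 3.26, 3.28, 3.37, 3.41
α = 0.08; lower rank = 25 × 0.040 = 1; upper rank = 25 × 0.960 = 24.
The 1st smallest replicate is 2.19; the 24th is 3.37.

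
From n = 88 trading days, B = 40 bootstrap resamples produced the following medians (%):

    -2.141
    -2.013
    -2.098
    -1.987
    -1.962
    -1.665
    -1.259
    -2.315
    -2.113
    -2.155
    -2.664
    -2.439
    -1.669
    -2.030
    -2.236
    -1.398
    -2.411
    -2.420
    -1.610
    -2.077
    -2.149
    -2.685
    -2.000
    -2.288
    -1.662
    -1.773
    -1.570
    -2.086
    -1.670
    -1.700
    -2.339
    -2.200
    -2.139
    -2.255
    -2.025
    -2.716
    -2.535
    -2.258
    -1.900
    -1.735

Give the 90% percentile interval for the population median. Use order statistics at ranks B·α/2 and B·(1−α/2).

Sorted replicates: -2.716, -2.685, -2.664, -2.535, -2.439, -2.420, -2.411, -2.339, -2.315, -2.288, -2.258, -2.255, -2.236, -2.200, -2.155, -2.149, -2.141, -2.139, -2.113, -2.098, -2.086, -2.077, -2.030, -2.025, -2.013, -2.000, -1.987, -1.962, -1.900, -1.773, -1.735, -1.700, -1.670, -1.669, -1.665, -1.662, -1.610, -1.570, -1.398, -1.259
α = 0.10; lower rank = 40 × 0.050 = 2; upper rank = 40 × 0.950 = 38.
The 2nd smallest replicate is -2.685; the 38th is -1.570.

(-2.685, -1.570)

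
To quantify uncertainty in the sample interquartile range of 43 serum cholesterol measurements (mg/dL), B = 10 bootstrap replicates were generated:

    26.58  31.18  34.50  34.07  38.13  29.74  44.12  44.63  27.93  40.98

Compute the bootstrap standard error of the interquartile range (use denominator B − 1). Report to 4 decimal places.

SE* = 6.5437

Bootstrap SE is the standard deviation of the 10 replicate interquartile ranges.
Mean of replicates: (26.58 + 31.18 + 34.50 + 34.07 + 38.13 + 29.74 + 44.12 + 44.63 + 27.93 + 40.98) / 10 = 351.86000 / 10 = 35.18600
Sum of squared deviations: (−8.60600)² + (−4.00600)² + (−0.68600)² + (−1.11600)² + (+2.94400)² + (−5.44600)² + (+8.93400)² + (+9.44400)² + (−7.25600)² + (+5.79400)² = 385.37884
Variance = 385.37884 / 9 = 42.81987
SE* = √42.81987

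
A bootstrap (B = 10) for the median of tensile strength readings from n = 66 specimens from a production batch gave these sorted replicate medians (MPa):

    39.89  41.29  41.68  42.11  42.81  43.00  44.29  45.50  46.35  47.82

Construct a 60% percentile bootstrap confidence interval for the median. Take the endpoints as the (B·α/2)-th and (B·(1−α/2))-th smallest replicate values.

α = 0.40; lower rank = 10 × 0.200 = 2; upper rank = 10 × 0.800 = 8.
The 2nd smallest replicate is 41.29; the 8th is 45.50.

(41.29, 45.50)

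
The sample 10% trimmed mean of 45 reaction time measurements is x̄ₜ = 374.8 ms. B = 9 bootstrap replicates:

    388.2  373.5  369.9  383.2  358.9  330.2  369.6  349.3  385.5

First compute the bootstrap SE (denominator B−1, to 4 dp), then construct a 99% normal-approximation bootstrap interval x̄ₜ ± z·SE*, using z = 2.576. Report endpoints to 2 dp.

(326.25, 423.35)

Mean of replicates = 367.5889; sum of squared deviations = 2841.5689; SE* = √(2841.5689/8) = 18.8466
Margin = 2.576 × 18.8466 = 48.549
Interval: 374.8 ± 48.549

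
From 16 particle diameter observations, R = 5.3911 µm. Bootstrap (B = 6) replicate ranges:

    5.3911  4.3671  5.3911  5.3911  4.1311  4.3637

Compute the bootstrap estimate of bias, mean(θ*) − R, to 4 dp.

bias = −0.5519

mean(θ*) = (5.3911 + 4.3671 + 5.3911 + 5.3911 + 4.1311 + 4.3637) / 6 = 4.83920
bias = 4.83920 − 5.3911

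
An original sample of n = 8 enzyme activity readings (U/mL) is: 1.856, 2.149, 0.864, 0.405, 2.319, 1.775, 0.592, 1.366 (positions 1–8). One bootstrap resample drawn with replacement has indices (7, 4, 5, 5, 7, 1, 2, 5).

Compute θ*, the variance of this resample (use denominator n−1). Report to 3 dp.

θ* = 0.767

Resample values: 0.592, 0.405, 2.319, 2.319, 0.592, 1.856, 2.149, 2.319.
Mean = 1.5689; sum of squared deviations = 5.3702
s² = 5.3702 / 7 = 0.7672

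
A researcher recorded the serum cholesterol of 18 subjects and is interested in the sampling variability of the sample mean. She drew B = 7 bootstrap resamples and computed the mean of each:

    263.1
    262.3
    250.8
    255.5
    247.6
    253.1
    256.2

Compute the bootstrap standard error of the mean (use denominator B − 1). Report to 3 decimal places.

SE* = 5.697

Bootstrap SE is the standard deviation of the 7 replicate means.
Mean of replicates: (263.1 + 262.3 + 250.8 + 255.5 + 247.6 + 253.1 + 256.2) / 7 = 1788.6000 / 7 = 255.5143
Sum of squared deviations: (+7.5857)² + (+6.7857)² + (−4.7143)² + (−0.0143)² + (−7.9143)² + (−2.4143)² + (+0.6857)² = 194.7486
Variance = 194.7486 / 6 = 32.4581
SE* = √32.4581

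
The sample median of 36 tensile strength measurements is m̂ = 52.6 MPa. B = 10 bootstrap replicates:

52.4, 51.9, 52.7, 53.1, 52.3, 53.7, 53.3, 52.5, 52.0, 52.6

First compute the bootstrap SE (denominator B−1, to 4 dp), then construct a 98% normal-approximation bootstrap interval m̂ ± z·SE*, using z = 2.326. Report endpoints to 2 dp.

Mean of replicates = 52.6500; sum of squared deviations = 2.9250; SE* = √(2.9250/9) = 0.5701
Margin = 2.326 × 0.5701 = 1.326
Interval: 52.6 ± 1.326

(51.27, 53.93)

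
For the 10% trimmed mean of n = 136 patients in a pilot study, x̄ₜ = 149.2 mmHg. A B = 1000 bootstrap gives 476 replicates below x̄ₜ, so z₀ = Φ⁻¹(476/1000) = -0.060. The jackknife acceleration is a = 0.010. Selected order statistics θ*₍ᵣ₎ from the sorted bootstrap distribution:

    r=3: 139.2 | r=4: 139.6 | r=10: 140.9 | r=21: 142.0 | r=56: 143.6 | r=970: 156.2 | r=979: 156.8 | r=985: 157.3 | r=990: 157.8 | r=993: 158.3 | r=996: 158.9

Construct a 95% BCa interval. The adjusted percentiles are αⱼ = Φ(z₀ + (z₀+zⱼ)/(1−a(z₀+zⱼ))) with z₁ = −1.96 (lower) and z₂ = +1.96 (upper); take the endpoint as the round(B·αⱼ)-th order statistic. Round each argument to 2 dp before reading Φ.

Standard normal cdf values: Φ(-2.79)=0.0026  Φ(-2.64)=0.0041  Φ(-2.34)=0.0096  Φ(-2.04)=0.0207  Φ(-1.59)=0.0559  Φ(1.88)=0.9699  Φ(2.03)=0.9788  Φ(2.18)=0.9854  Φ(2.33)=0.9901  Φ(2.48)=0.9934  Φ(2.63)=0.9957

Lower: z₀ + z₁ = -0.060 + (-1.960) = -2.020; 1 − a(z₀+z₁) = 1 − (0.010)(-2.020) = 1.0202; argument = -0.060 + (-2.020)/1.0202 = -2.0400 → -2.04.
α₁ = Φ(-2.04) = 0.0207; rank = round(1000 × 0.0207) = 21; θ*₍21₎ = 142.0.
Upper: z₀ + z₂ = 1.900; 1 − a(z₀+z₂) = 0.9810; argument = 1.8768 → 1.88; α₂ = 0.9699; rank = 970; θ*₍970₎ = 156.2.

(142.0, 156.2)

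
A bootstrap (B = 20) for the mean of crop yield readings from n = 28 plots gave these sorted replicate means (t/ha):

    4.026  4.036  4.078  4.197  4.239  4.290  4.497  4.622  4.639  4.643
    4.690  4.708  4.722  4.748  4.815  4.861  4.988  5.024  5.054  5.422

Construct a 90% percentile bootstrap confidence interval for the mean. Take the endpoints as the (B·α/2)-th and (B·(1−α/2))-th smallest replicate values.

(4.026, 5.054)

α = 0.10; lower rank = 20 × 0.050 = 1; upper rank = 20 × 0.950 = 19.
The 1st smallest replicate is 4.026; the 19th is 5.054.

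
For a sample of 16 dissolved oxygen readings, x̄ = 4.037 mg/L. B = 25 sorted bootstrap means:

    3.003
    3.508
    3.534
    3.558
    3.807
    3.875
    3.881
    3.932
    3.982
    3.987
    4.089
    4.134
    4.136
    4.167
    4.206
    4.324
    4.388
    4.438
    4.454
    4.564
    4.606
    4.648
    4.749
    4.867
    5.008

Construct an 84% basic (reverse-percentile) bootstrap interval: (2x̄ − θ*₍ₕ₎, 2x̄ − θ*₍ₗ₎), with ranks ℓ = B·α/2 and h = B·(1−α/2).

Percentile endpoints at ranks 2 and 23: θ*₍2₎ = 3.508, θ*₍23₎ = 4.749.
Basic interval reflects these around x̄:
  lower = 2 × 4.037 − 4.749 = 3.325
  upper = 2 × 4.037 − 3.508 = 4.566

(3.325, 4.566)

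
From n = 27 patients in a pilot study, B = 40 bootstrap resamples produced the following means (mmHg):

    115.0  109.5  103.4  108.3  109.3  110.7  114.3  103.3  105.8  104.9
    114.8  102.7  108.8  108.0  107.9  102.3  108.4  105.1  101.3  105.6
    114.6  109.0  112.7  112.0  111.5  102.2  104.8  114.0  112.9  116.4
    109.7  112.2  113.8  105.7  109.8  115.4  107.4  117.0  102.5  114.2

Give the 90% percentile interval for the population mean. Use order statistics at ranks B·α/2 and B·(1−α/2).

Sorted replicates: 101.3, 102.2, 102.3, 102.5, 102.7, 103.3, 103.4, 104.8, 104.9, 105.1, 105.6, 105.7, 105.8, 107.4, 107.9, 108.0, 108.3, 108.4, 108.8, 109.0, 109.3, 109.5, 109.7, 109.8, 110.7, 111.5, 112.0, 112.2, 112.7, 112.9, 113.8, 114.0, 114.2, 114.3, 114.6, 114.8, 115.0, 115.4, 116.4, 117.0
α = 0.10; lower rank = 40 × 0.050 = 2; upper rank = 40 × 0.950 = 38.
The 2nd smallest replicate is 102.2; the 38th is 115.4.

(102.2, 115.4)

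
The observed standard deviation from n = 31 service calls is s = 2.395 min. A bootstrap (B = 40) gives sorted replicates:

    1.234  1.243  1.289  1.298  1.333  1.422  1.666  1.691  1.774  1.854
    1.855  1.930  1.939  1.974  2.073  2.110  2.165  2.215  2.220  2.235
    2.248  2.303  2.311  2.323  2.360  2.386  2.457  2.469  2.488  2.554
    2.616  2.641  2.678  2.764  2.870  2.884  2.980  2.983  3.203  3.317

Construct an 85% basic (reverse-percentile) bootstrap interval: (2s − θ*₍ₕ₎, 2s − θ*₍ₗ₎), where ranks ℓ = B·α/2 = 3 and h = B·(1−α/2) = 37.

(1.810, 3.501)

Percentile endpoints at ranks 3 and 37: θ*₍3₎ = 1.289, θ*₍37₎ = 2.980.
Basic interval reflects these around s:
  lower = 2 × 2.395 − 2.980 = 1.810
  upper = 2 × 2.395 − 1.289 = 3.501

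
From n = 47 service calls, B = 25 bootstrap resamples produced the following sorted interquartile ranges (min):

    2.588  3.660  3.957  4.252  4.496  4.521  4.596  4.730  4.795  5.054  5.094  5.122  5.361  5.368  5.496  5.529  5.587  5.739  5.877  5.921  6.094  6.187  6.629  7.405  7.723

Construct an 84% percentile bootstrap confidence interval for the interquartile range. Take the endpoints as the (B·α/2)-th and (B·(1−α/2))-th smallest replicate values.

α = 0.16; lower rank = 25 × 0.080 = 2; upper rank = 25 × 0.920 = 23.
The 2nd smallest replicate is 3.660; the 23rd is 6.629.

(3.660, 6.629)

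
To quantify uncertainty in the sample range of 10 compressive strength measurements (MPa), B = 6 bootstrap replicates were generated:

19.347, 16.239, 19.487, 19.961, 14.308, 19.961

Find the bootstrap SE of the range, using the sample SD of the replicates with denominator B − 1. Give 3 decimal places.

SE* = 2.373

Bootstrap SE is the standard deviation of the 6 replicate ranges.
Mean of replicates: (19.347 + 16.239 + 19.487 + 19.961 + 14.308 + 19.961) / 6 = 109.3030 / 6 = 18.2172
Sum of squared deviations: (+1.1298)² + (−1.9782)² + (+1.2698)² + (+1.7438)² + (−3.9092)² + (+1.7438)² = 28.1656
Variance = 28.1656 / 5 = 5.6331
SE* = √5.6331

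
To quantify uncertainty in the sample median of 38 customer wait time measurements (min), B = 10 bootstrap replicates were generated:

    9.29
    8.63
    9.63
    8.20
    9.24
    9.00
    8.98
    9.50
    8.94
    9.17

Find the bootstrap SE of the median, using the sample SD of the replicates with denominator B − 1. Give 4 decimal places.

SE* = 0.4170

Bootstrap SE is the standard deviation of the 10 replicate medians.
Mean of replicates: (9.29 + 8.63 + 9.63 + 8.20 + 9.24 + 9.00 + 8.98 + 9.50 + 8.94 + 9.17) / 10 = 90.58000 / 10 = 9.05800
Sum of squared deviations: (+0.23200)² + (−0.42800)² + (+0.57200)² + (−0.85800)² + (+0.18200)² + (−0.05800)² + (−0.07800)² + (+0.44200)² + (−0.11800)² + (+0.11200)² = 1.56476
Variance = 1.56476 / 9 = 0.17386
SE* = √0.17386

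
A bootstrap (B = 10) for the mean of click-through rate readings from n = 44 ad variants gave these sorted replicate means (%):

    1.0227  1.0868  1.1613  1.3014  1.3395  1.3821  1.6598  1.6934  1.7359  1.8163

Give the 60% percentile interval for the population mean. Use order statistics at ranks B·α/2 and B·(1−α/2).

(1.0868, 1.6934)

α = 0.40; lower rank = 10 × 0.200 = 2; upper rank = 10 × 0.800 = 8.
The 2nd smallest replicate is 1.0868; the 8th is 1.6934.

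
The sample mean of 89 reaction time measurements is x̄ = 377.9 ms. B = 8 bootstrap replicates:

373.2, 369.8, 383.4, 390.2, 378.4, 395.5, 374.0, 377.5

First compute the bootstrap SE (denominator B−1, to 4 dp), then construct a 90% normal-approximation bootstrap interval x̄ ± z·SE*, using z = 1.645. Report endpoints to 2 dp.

(363.31, 392.49)

Mean of replicates = 380.2500; sum of squared deviations = 550.4400; SE* = √(550.4400/7) = 8.8676
Margin = 1.645 × 8.8676 = 14.587
Interval: 377.9 ± 14.587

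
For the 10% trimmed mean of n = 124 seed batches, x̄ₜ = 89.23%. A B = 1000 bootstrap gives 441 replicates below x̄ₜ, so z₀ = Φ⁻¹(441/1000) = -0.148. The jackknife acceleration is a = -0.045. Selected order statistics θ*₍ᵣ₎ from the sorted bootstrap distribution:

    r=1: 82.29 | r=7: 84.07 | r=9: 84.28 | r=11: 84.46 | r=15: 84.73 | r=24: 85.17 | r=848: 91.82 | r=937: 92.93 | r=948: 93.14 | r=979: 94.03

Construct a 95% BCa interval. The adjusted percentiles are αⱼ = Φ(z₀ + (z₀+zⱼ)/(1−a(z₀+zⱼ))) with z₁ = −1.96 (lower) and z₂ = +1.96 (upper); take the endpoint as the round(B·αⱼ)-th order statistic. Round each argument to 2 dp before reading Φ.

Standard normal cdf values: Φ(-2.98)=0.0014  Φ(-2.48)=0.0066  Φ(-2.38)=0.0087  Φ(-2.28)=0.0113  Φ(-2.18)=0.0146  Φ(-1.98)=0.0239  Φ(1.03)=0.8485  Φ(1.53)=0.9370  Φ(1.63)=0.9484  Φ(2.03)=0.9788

(84.07, 92.93)

Lower: z₀ + z₁ = -0.148 + (-1.960) = -2.108; 1 − a(z₀+z₁) = 1 − (-0.045)(-2.108) = 0.9051; argument = -0.148 + (-2.108)/0.9051 = -2.4769 → -2.48.
α₁ = Φ(-2.48) = 0.0066; rank = round(1000 × 0.0066) = 7; θ*₍7₎ = 84.07.
Upper: z₀ + z₂ = 1.812; 1 − a(z₀+z₂) = 1.0815; argument = 1.5274 → 1.53; α₂ = 0.9370; rank = 937; θ*₍937₎ = 92.93.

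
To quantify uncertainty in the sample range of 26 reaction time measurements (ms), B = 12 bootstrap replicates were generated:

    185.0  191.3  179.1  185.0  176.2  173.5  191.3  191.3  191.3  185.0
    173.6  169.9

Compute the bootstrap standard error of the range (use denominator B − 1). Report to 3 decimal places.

Bootstrap SE is the standard deviation of the 12 replicate ranges.
Mean of replicates: (185.0 + 191.3 + 179.1 + 185.0 + 176.2 + 173.5 + 191.3 + 191.3 + 191.3 + 185.0 + 173.6 + 169.9) / 12 = 2192.5000 / 12 = 182.7083
Sum of squared deviations: (+2.2917)² + (+8.5917)² + (−3.6083)² + (+2.2917)² + (−6.5083)² + (−9.2083)² + (+8.5917)² + (+8.5917)² + (+8.5917)² + (+2.2917)² + (−9.1083)² + (−12.8083)² = 698.2092
Variance = 698.2092 / 11 = 63.4736
SE* = √63.4736

SE* = 7.967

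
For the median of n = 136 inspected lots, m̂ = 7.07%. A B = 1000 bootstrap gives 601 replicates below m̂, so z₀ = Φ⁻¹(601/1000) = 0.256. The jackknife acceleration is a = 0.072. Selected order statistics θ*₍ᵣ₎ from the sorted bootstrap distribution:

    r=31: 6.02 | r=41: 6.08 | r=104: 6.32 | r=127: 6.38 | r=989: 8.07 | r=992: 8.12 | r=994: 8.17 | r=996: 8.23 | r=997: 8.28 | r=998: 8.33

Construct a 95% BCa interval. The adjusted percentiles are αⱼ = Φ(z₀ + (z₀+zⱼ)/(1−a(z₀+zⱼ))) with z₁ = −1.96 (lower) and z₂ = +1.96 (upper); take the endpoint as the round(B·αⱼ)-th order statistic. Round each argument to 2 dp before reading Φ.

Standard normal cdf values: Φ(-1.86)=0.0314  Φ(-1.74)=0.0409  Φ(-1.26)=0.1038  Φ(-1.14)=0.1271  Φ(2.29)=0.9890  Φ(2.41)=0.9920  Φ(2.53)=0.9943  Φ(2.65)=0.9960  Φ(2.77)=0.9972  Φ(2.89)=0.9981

Lower: z₀ + z₁ = 0.256 + (-1.960) = -1.704; 1 − a(z₀+z₁) = 1 − (0.072)(-1.704) = 1.1227; argument = 0.256 + (-1.704)/1.1227 = -1.2618 → -1.26.
α₁ = Φ(-1.26) = 0.1038; rank = round(1000 × 0.1038) = 104; θ*₍104₎ = 6.32.
Upper: z₀ + z₂ = 2.216; 1 − a(z₀+z₂) = 0.8404; argument = 2.8927 → 2.89; α₂ = 0.9981; rank = 998; θ*₍998₎ = 8.33.

(6.32, 8.33)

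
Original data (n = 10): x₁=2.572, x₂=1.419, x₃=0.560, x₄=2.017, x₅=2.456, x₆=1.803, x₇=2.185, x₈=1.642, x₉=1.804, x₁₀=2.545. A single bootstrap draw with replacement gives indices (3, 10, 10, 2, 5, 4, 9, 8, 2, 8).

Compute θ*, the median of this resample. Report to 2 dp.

Resample values: 0.560, 2.545, 2.545, 1.419, 2.456, 2.017, 1.804, 1.642, 1.419, 1.642.
Sorted: 0.560, 1.419, 1.419, 1.642, 1.642, 1.804, 2.017, 2.456, 2.545, 2.545
Median = average of the two middle values = 1.72

θ* = 1.72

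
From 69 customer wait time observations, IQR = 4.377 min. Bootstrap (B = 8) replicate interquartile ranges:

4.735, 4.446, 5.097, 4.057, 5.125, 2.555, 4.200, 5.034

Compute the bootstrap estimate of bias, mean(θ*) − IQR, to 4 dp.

bias = +0.0291

mean(θ*) = (4.735 + 4.446 + 5.097 + 4.057 + 5.125 + 2.555 + 4.200 + 5.034) / 8 = 4.40613
bias = 4.40613 − 4.377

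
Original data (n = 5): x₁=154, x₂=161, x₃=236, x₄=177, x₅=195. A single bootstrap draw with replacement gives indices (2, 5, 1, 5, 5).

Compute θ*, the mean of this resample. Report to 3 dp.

Resample values: 161, 195, 154, 195, 195.
Mean = (161 + 195 + 154 + 195 + 195) / 5 = 900.0 / 5 = 180.000

θ* = 180.000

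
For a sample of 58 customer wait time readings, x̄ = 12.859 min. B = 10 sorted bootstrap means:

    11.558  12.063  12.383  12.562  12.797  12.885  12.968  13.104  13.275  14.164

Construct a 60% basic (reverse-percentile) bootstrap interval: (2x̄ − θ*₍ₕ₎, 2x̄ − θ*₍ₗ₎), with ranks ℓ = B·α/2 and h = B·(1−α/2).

(12.614, 13.655)

Percentile endpoints at ranks 2 and 8: θ*₍2₎ = 12.063, θ*₍8₎ = 13.104.
Basic interval reflects these around x̄:
  lower = 2 × 12.859 − 13.104 = 12.614
  upper = 2 × 12.859 − 12.063 = 13.655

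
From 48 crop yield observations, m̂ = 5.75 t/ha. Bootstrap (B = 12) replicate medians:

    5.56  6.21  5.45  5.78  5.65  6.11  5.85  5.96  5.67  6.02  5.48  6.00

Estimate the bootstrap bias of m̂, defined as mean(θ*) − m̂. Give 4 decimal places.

mean(θ*) = (5.56 + 6.21 + 5.45 + 5.78 + 5.65 + 6.11 + 5.85 + 5.96 + 5.67 + 6.02 + 5.48 + 6.00) / 12 = 5.81167
bias = 5.81167 − 5.75

bias = +0.0617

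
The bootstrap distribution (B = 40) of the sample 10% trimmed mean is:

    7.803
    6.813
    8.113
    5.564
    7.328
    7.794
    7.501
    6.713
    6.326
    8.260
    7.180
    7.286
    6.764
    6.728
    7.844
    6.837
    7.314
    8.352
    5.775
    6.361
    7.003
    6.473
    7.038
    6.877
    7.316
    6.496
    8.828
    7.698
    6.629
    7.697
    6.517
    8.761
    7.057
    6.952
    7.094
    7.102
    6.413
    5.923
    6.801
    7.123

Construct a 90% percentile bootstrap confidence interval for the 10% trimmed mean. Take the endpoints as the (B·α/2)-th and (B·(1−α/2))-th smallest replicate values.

Sorted replicates: 5.564, 5.775, 5.923, 6.326, 6.361, 6.413, 6.473, 6.496, 6.517, 6.629, 6.713, 6.728, 6.764, 6.801, 6.813, 6.837, 6.877, 6.952, 7.003, 7.038, 7.057, 7.094, 7.102, 7.123, 7.180, 7.286, 7.314, 7.316, 7.328, 7.501, 7.697, 7.698, 7.794, 7.803, 7.844, 8.113, 8.260, 8.352, 8.761, 8.828
α = 0.10; lower rank = 40 × 0.050 = 2; upper rank = 40 × 0.950 = 38.
The 2nd smallest replicate is 5.775; the 38th is 8.352.

(5.775, 8.352)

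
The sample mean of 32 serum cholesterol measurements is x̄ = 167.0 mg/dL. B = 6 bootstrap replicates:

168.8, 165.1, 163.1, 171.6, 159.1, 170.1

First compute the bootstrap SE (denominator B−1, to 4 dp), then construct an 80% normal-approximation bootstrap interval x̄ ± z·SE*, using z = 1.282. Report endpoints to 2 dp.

(160.92, 173.08)

Mean of replicates = 166.3000; sum of squared deviations = 112.3000; SE* = √(112.3000/5) = 4.7392
Margin = 1.282 × 4.7392 = 6.076
Interval: 167.0 ± 6.076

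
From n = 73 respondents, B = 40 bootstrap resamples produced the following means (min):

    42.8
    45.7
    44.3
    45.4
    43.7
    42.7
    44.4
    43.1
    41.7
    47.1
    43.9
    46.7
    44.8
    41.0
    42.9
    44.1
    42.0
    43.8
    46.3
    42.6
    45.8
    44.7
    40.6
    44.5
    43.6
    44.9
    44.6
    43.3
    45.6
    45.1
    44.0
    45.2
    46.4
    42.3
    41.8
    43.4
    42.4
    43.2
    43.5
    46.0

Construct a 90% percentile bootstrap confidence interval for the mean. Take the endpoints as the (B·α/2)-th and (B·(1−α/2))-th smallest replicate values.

(41.0, 46.4)

Sorted replicates: 40.6, 41.0, 41.7, 41.8, 42.0, 42.3, 42.4, 42.6, 42.7, 42.8, 42.9, 43.1, 43.2, 43.3, 43.4, 43.5, 43.6, 43.7, 43.8, 43.9, 44.0, 44.1, 44.3, 44.4, 44.5, 44.6, 44.7, 44.8, 44.9, 45.1, 45.2, 45.4, 45.6, 45.7, 45.8, 46.0, 46.3, 46.4, 46.7, 47.1
α = 0.10; lower rank = 40 × 0.050 = 2; upper rank = 40 × 0.950 = 38.
The 2nd smallest replicate is 41.0; the 38th is 46.4.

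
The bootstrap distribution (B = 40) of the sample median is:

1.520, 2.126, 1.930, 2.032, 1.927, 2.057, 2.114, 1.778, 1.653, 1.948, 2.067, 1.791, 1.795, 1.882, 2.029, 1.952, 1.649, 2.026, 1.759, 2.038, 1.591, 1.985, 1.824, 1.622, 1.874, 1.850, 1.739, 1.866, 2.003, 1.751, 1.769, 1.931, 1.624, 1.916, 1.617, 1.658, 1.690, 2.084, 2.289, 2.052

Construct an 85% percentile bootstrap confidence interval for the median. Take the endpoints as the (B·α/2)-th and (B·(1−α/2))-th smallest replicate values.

Sorted replicates: 1.520, 1.591, 1.617, 1.622, 1.624, 1.649, 1.653, 1.658, 1.690, 1.739, 1.751, 1.759, 1.769, 1.778, 1.791, 1.795, 1.824, 1.850, 1.866, 1.874, 1.882, 1.916, 1.927, 1.930, 1.931, 1.948, 1.952, 1.985, 2.003, 2.026, 2.029, 2.032, 2.038, 2.052, 2.057, 2.067, 2.084, 2.114, 2.126, 2.289
α = 0.15; lower rank = 40 × 0.075 = 3; upper rank = 40 × 0.925 = 37.
The 3rd smallest replicate is 1.617; the 37th is 2.084.

(1.617, 2.084)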